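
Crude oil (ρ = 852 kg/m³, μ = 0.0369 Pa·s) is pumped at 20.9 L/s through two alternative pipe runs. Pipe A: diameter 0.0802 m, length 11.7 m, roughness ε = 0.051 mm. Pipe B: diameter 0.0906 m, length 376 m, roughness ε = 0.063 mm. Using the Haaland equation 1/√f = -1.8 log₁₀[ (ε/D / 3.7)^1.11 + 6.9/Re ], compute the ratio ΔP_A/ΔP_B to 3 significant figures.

ΔP_A/ΔP_B ≈ 0.0553

Pipe A: V = Q/A = 0.0209/0.005052 = 4.137 m/s; Re = 7661; ε/D = 0.000636; Haaland → f = 0.03396; ΔP_A = f(L/D)(ρV²/2) = 3.613e+04 Pa.
Pipe B: V = Q/A = 0.0209/0.006447 = 3.242 m/s; Re = 6782; ε/D = 0.000695; Haaland → f = 0.03517; ΔP_B = f(L/D)(ρV²/2) = 6.535e+05 Pa.
ΔP_A/ΔP_B = 3.613e+04/6.535e+05 = 0.0553.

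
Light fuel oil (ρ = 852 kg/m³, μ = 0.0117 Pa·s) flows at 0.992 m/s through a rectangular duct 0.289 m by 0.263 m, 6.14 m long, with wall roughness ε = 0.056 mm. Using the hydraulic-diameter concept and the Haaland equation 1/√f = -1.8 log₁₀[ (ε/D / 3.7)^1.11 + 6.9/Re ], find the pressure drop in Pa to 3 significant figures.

Hydraulic diameter D_h = 4A/P = 4·(0.289·0.263)/(2·(0.289+0.263)) = 0.304/1.104 = 0.2754 m.
Re = ρVD_h/μ = 852·0.992·0.2754/0.0117 = 1.989e+04.
ε/D_h = 5.6e-05/0.2754 = 0.000203; Haaland gives 1/√f = -1.8 log₁₀[1.87e-05+0.000347] = 6.187, so f = 0.02613.
ΔP = f(L/D_h)(ρV²/2) = 0.02613·6.14/0.2754·419.2 = 244.2 Pa.

ΔP ≈ 244 Pa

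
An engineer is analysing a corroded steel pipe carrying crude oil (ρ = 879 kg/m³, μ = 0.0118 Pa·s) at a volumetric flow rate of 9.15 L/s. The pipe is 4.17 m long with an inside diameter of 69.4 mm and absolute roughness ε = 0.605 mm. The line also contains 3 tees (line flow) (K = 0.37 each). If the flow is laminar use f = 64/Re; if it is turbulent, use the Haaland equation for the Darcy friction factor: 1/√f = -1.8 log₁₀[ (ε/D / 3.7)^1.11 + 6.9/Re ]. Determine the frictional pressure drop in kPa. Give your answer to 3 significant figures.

Q = 9.15 L/s = 9.15/1000 = 0.00915 m³/s.
Cross-sectional area A = πD²/4 = π(0.0694)²/4 = 0.003783 m²; mean velocity V = Q/A = 0.00915/0.003783 = 2.419 m/s.
Reynolds number Re = ρVD/μ = 879 · 2.419 · 0.0694 / 0.0118 = 1.25e+04.
Re > 4000 → turbulent. Relative roughness ε/D = 0.000605/0.0694 = 0.00872. Haaland: 1/√f = -1.8 log₁₀[(0.00872/3.7)^1.11 + 6.9/1.25e+04] = -1.8 log₁₀[0.00121 + 0.000552] = 4.957, so f = 0.0407.
Total minor-loss coefficient ΣK = 3·0.37 = 1.11.
ΔP = [f·L/D + ΣK]·(ρV²/2) = [0.0407·4.17/0.0694 + 1.11]·(879·2.419²/2) = [2.445 + 1.11]·2571 = 9143 Pa.
ΔP = 9143 Pa = 9.14 kPa.

ΔP ≈ 9.14 kPa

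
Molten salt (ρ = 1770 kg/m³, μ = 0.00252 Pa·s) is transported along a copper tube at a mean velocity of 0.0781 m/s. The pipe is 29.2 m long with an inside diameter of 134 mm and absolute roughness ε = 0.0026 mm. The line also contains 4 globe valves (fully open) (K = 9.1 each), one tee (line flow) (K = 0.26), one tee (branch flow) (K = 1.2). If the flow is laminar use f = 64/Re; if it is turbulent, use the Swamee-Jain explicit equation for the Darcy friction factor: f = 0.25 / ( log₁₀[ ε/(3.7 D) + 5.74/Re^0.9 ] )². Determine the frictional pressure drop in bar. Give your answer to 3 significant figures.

Reynolds number Re = ρVD/μ = 1770 · 0.0781 · 0.134 / 0.00252 = 7351.
Re > 4000 → turbulent. Relative roughness ε/D = 2.6e-06/0.134 = 1.94e-05. Swamee-Jain: f = 0.25/(log₁₀[1.94e-05/3.7 + 5.74/7351^0.9])² = 0.25/(log₁₀[5.24e-06 + 0.0019])² = 0.25/(-2.72)² = 0.0338.
Total minor-loss coefficient ΣK = 4·9.1 + 1·0.26 + 1·1.2 = 37.9.
ΔP = [f·L/D + ΣK]·(ρV²/2) = [0.0338·29.2/0.134 + 37.9]·(1770·0.0781²/2) = [7.366 + 37.9]·5.398 = 244.1 Pa.
ΔP = 244.1 Pa = 0.00244 bar.

ΔP ≈ 0.00244 bar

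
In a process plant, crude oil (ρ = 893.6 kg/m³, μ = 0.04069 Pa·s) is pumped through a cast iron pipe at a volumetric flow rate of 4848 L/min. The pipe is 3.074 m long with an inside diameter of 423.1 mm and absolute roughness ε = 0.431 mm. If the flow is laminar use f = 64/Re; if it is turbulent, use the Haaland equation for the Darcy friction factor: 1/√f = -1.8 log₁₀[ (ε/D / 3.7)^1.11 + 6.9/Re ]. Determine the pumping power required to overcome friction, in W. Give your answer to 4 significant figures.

Q = 4848 L/min = 4848/60000 = 0.0808 m³/s.
Cross-sectional area A = πD²/4 = π(0.4231)²/4 = 0.1406 m²; mean velocity V = Q/A = 0.0808/0.1406 = 0.5747 m/s.
Reynolds number Re = ρVD/μ = 893.6 · 0.5747 · 0.4231 / 0.0407 = 5340.
Re > 4000 → turbulent. Relative roughness ε/D = 0.000431/0.4231 = 0.00102. Haaland: 1/√f = -1.8 log₁₀[(0.00102/3.7)^1.11 + 6.9/5340] = -1.8 log₁₀[0.000112 + 0.00129] = 5.135, so f = 0.03793.
Darcy-Weisbach: ΔP = f(L/D)(ρV²/2) = 0.03793·(3.074/0.4231)·(893.6·0.5747²/2) = 0.03793·7.265·147.6 = 40.66 Pa.
Pumping power P = QΔP = 0.0808·40.66 = 3.2856 W = 3.286 W.

P ≈ 3.286 W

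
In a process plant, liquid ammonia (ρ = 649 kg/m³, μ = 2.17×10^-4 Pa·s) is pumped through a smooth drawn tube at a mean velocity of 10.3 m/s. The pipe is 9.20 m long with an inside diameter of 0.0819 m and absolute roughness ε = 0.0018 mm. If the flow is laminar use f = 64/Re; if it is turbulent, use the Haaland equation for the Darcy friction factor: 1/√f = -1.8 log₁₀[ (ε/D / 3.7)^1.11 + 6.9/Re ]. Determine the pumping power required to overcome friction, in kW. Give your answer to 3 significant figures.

Reynolds number Re = ρVD/μ = 649 · 10.3 · 0.0819 / 0.000217 = 2.523e+06.
Re > 4000 → turbulent. Relative roughness ε/D = 1.8e-06/0.0819 = 2.2e-05. Haaland: 1/√f = -1.8 log₁₀[(2.2e-05/3.7)^1.11 + 6.9/2.523e+06] = -1.8 log₁₀[1.58e-06 + 2.73e-06] = 9.657, so f = 0.01072.
Darcy-Weisbach: ΔP = f(L/D)(ρV²/2) = 0.01072·(9.2/0.0819)·(649·10.3²/2) = 0.01072·112.3·3.443e+04 = 4.147e+04 Pa.
Q = V·A = 10.3·0.005268 = 0.05426 m³/s.
Pumping power P = QΔP = 0.05426·4.147e+04 = 2250 W = 2.25 kW.

P ≈ 2.25 kW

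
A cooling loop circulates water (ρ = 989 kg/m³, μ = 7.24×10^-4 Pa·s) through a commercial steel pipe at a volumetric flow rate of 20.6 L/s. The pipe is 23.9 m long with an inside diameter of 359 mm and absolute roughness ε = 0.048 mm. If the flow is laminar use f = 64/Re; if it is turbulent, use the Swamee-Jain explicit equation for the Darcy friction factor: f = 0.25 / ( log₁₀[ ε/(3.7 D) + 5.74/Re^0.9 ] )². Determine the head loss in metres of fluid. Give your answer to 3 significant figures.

Q = 20.6 L/s = 20.6/1000 = 0.0206 m³/s.
Cross-sectional area A = πD²/4 = π(0.359)²/4 = 0.1012 m²; mean velocity V = Q/A = 0.0206/0.1012 = 0.2035 m/s.
Reynolds number Re = ρVD/μ = 989 · 0.2035 · 0.359 / 0.000724 = 9.98e+04.
Re > 4000 → turbulent. Relative roughness ε/D = 4.8e-05/0.359 = 0.000134. Swamee-Jain: f = 0.25/(log₁₀[0.000134/3.7 + 5.74/9.98e+04^0.9])² = 0.25/(log₁₀[3.61e-05 + 0.000182])² = 0.25/(-3.662)² = 0.01865.
Darcy-Weisbach: ΔP = f(L/D)(ρV²/2) = 0.01865·(23.9/0.359)·(989·0.2035²/2) = 0.01865·66.57·20.48 = 25.42 Pa.
Head loss h_f = ΔP/(ρg) = 25.42/(989·9.81) = 0.00262 m.

h_f ≈ 0.00262 m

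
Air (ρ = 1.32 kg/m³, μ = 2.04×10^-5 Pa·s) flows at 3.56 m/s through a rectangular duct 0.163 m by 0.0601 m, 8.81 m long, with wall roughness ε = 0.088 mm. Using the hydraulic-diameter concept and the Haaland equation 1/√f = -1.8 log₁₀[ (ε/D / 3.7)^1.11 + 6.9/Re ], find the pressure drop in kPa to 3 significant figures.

ΔP ≈ 0.0231 kPa

Hydraulic diameter D_h = 4A/P = 4·(0.163·0.0601)/(2·(0.163+0.0601)) = 0.03919/0.4462 = 0.08782 m.
Re = ρVD_h/μ = 1.32·3.56·0.08782/2.04e-05 = 2.023e+04.
ε/D_h = 8.8e-05/0.08782 = 0.001; Haaland gives 1/√f = -1.8 log₁₀[0.00011+0.000341] = 6.023, so f = 0.02757.
ΔP = f(L/D_h)(ρV²/2) = 0.02757·8.81/0.08782·8.365 = 23.13 Pa.
ΔP = 0.0231 kPa.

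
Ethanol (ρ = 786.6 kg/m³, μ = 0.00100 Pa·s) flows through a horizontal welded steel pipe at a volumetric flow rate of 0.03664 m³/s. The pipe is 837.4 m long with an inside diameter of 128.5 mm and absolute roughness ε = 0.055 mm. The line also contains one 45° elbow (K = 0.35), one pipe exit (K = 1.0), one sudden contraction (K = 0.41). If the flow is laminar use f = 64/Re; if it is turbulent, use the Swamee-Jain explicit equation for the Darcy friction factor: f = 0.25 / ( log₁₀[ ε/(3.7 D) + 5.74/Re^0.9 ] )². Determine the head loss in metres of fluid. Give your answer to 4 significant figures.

h_f ≈ 48.36 m

Cross-sectional area A = πD²/4 = π(0.1285)²/4 = 0.01297 m²; mean velocity V = Q/A = 0.03664/0.01297 = 2.825 m/s.
Reynolds number Re = ρVD/μ = 786.6 · 2.825 · 0.1285 / 0.001 = 2.856e+05.
Re > 4000 → turbulent. Relative roughness ε/D = 5.5e-05/0.1285 = 0.000428. Swamee-Jain: f = 0.25/(log₁₀[0.000428/3.7 + 5.74/2.856e+05^0.9])² = 0.25/(log₁₀[0.000116 + 7.06e-05])² = 0.25/(-3.73)² = 0.01797.
Total minor-loss coefficient ΣK = 1·0.35 + 1·1 + 1·0.41 = 1.76.
ΔP = [f·L/D + ΣK]·(ρV²/2) = [0.01797·837.4/0.1285 + 1.76]·(786.6·2.825²/2) = [117.1 + 1.76]·3139 = 3.732e+05 Pa.
Head loss h_f = ΔP/(ρg) = 3.732e+05/(786.6·9.81) = 48.36 m.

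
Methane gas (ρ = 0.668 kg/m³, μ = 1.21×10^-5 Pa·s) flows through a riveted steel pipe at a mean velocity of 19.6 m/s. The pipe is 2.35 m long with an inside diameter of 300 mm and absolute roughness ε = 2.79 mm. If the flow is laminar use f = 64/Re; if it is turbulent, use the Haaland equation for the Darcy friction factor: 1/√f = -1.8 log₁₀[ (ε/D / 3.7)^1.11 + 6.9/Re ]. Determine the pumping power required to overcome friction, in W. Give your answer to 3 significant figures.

P ≈ 51.9 W

Reynolds number Re = ρVD/μ = 0.668 · 19.6 · 0.3 / 1.21e-05 = 3.246e+05.
Re > 4000 → turbulent. Relative roughness ε/D = 0.00279/0.3 = 0.0093. Haaland: 1/√f = -1.8 log₁₀[(0.0093/3.7)^1.11 + 6.9/3.246e+05] = -1.8 log₁₀[0.0013 + 2.13e-05] = 5.182, so f = 0.03725.
Darcy-Weisbach: ΔP = f(L/D)(ρV²/2) = 0.03725·(2.35/0.3)·(0.668·19.6²/2) = 0.03725·7.833·128.3 = 37.44 Pa.
Q = V·A = 19.6·0.07069 = 1.385 m³/s.
Pumping power P = QΔP = 1.385·37.44 = 51.86 W = 51.9 W.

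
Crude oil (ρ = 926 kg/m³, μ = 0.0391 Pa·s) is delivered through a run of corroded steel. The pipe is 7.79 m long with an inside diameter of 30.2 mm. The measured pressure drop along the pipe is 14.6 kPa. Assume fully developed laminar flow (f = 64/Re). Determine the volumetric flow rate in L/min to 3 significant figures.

Q ≈ 58.7 L/min

For laminar flow, f = 64/Re with Re = ρVD/μ, so Darcy-Weisbach reduces to ΔP = 32μLV/D². Solving for V: V = ΔP·D²/(32μL) = 1.46e+04·(0.0302)²/(32·0.0391·7.79) = 1.366 m/s.
Check: Re = ρVD/μ = 926·1.366·0.0302/0.0391 = 977.1 < 2300, so the laminar assumption holds.
Q = V·A = 1.366·(π/4·0.0302²) = 0.0009786 m³/s = 58.7 L/min.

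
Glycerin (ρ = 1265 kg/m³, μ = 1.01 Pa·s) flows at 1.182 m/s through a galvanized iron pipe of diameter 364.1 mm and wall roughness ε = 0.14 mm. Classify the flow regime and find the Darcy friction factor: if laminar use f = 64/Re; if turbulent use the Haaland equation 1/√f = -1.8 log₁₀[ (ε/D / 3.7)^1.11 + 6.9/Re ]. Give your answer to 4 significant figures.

f ≈ 0.1187

Re = ρVD/μ = 1265·1.182·0.3641/1.01 = 539.
Re < 2300 → laminar, so f = 64/Re = 0.1187 (roughness is irrelevant in laminar flow).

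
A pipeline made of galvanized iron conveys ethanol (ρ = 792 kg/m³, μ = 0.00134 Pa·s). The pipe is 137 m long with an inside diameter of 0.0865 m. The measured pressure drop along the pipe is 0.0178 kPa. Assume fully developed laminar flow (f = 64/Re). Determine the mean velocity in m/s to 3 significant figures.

V ≈ 0.0227 m/s

For laminar flow, f = 64/Re with Re = ρVD/μ, so Darcy-Weisbach reduces to ΔP = 32μLV/D². Solving for V: V = ΔP·D²/(32μL) = 17.8·(0.0865)²/(32·0.00134·137) = 0.02267 m/s.
Check: Re = ρVD/μ = 792·0.02267·0.0865/0.00134 = 1159 < 2300, so the laminar assumption holds.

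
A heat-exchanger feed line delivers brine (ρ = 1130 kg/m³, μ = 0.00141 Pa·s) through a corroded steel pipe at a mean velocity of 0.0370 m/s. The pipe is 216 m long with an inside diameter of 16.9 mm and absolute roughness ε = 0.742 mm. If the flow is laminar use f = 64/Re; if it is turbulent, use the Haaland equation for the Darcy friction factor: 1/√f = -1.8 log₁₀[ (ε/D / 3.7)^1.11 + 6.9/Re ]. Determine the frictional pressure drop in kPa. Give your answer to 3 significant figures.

Reynolds number Re = ρVD/μ = 1130 · 0.037 · 0.0169 / 0.00141 = 501.1.
Re < 2300 → laminar flow, so f = 64/Re = 64/501.1 = 0.1277 (the turbulent correlation is not needed).
Darcy-Weisbach: ΔP = f(L/D)(ρV²/2) = 0.1277·(216/0.0169)·(1130·0.037²/2) = 0.1277·1.278e+04·0.7735 = 1263 Pa.
ΔP = 1263 Pa = 1.26 kPa.

ΔP ≈ 1.26 kPa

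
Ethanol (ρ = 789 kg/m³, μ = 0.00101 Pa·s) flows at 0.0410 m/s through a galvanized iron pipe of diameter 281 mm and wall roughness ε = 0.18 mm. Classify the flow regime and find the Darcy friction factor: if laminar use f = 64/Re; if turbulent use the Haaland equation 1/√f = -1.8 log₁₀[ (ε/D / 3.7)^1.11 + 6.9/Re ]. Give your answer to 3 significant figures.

f ≈ 0.0326

Re = ρVD/μ = 789·0.041·0.281/0.00101 = 9000.
Re > 4000 → turbulent. ε/D = 0.00018/0.281 = 0.000641; Haaland: 1/√f = -1.8 log₁₀[6.68e-05 + 0.000767] = 5.542, so f = 0.03255.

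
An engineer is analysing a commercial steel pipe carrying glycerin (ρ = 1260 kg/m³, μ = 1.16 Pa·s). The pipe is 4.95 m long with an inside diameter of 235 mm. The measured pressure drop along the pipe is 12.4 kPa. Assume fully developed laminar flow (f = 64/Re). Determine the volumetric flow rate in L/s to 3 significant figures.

For laminar flow, f = 64/Re with Re = ρVD/μ, so Darcy-Weisbach reduces to ΔP = 32μLV/D². Solving for V: V = ΔP·D²/(32μL) = 1.24e+04·(0.235)²/(32·1.16·4.95) = 3.727 m/s.
Check: Re = ρVD/μ = 1260·3.727·0.235/1.16 = 951.3 < 2300, so the laminar assumption holds.
Q = V·A = 3.727·(π/4·0.235²) = 0.1616 m³/s = 162 L/s.

Q ≈ 162 L/s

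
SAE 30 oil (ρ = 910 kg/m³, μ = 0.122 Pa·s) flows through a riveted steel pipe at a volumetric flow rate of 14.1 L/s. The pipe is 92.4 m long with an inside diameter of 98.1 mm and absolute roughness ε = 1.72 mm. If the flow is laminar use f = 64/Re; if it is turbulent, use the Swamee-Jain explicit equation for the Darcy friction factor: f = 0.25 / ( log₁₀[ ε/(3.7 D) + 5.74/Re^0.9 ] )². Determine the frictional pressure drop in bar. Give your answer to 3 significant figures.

ΔP ≈ 0.699 bar

Q = 14.1 L/s = 14.1/1000 = 0.0141 m³/s.
Cross-sectional area A = πD²/4 = π(0.0981)²/4 = 0.007558 m²; mean velocity V = Q/A = 0.0141/0.007558 = 1.865 m/s.
Reynolds number Re = ρVD/μ = 910 · 1.865 · 0.0981 / 0.122 = 1365.
Re < 2300 → laminar flow, so f = 64/Re = 64/1365 = 0.04689 (the turbulent correlation is not needed).
Darcy-Weisbach: ΔP = f(L/D)(ρV²/2) = 0.04689·(92.4/0.0981)·(910·1.865²/2) = 0.04689·941.9·1583 = 6.993e+04 Pa.
ΔP = 6.993e+04 Pa = 0.699 bar.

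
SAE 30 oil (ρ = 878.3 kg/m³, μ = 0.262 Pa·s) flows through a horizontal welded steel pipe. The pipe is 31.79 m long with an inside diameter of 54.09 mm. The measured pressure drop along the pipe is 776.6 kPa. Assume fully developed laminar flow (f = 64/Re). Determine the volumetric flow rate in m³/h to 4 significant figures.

Q ≈ 70.52 m³/h

For laminar flow, f = 64/Re with Re = ρVD/μ, so Darcy-Weisbach reduces to ΔP = 32μLV/D². Solving for V: V = ΔP·D²/(32μL) = 7.766e+05·(0.05409)²/(32·0.262·31.79) = 8.525 m/s.
Check: Re = ρVD/μ = 878.3·8.525·0.05409/0.262 = 1546 < 2300, so the laminar assumption holds.
Q = V·A = 8.525·(π/4·0.05409²) = 0.01959 m³/s = 70.52 m³/h.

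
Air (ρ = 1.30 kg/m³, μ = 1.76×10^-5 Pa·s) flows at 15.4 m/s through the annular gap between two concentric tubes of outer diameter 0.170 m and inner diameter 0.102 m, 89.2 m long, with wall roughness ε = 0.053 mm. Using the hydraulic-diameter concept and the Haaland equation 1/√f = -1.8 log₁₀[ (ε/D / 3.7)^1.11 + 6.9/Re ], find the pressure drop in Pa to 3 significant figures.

ΔP ≈ 4410 Pa

Hydraulic diameter D_h = 4A/P = D_o - D_i = 0.17 - 0.102 = 0.068 m.
Re = ρVD_h/μ = 1.3·15.4·0.068/1.76e-05 = 7.735e+04.
ε/D_h = 5.3e-05/0.068 = 0.000779; Haaland gives 1/√f = -1.8 log₁₀[8.3e-05+8.92e-05] = 6.775, so f = 0.02179.
ΔP = f(L/D_h)(ρV²/2) = 0.02179·89.2/0.068·154.2 = 4405 Pa.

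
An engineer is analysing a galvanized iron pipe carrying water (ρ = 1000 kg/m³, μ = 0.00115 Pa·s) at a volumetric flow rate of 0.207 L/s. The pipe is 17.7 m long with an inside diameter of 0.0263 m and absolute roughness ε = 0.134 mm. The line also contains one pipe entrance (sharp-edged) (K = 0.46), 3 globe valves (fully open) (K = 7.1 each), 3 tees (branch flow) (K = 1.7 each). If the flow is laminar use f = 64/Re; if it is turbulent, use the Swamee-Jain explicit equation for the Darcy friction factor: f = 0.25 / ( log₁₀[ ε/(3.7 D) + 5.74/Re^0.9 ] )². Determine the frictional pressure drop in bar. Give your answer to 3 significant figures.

Q = 0.207 L/s = 0.207/1000 = 0.000207 m³/s.
Cross-sectional area A = πD²/4 = π(0.0263)²/4 = 0.0005433 m²; mean velocity V = Q/A = 0.000207/0.0005433 = 0.381 m/s.
Reynolds number Re = ρVD/μ = 1000 · 0.381 · 0.0263 / 0.00115 = 8714.
Re > 4000 → turbulent. Relative roughness ε/D = 0.000134/0.0263 = 0.0051. Swamee-Jain: f = 0.25/(log₁₀[0.0051/3.7 + 5.74/8714^0.9])² = 0.25/(log₁₀[0.00138 + 0.00163])² = 0.25/(-2.522)² = 0.03932.
Total minor-loss coefficient ΣK = 1·0.46 + 3·7.1 + 3·1.7 = 26.9.
ΔP = [f·L/D + ΣK]·(ρV²/2) = [0.03932·17.7/0.0263 + 26.9]·(1000·0.381²/2) = [26.46 + 26.9]·72.6 = 3871 Pa.
ΔP = 3871 Pa = 0.0387 bar.

ΔP ≈ 0.0387 bar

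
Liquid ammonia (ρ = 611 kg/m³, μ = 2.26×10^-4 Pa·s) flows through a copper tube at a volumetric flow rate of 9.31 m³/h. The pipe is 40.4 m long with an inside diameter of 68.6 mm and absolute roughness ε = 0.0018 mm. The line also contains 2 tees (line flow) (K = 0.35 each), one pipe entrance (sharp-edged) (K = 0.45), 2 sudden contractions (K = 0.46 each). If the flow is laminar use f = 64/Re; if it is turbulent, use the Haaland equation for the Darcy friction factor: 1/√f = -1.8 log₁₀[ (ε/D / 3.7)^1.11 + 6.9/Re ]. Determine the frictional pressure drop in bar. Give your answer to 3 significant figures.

ΔP ≈ 0.0181 bar

Q = 9.31 m³/h = 9.31/3600 = 0.002586 m³/s.
Cross-sectional area A = πD²/4 = π(0.0686)²/4 = 0.003696 m²; mean velocity V = Q/A = 0.002586/0.003696 = 0.6997 m/s.
Reynolds number Re = ρVD/μ = 611 · 0.6997 · 0.0686 / 0.000226 = 1.298e+05.
Re > 4000 → turbulent. Relative roughness ε/D = 1.8e-06/0.0686 = 2.62e-05. Haaland: 1/√f = -1.8 log₁₀[(2.62e-05/3.7)^1.11 + 6.9/1.298e+05] = -1.8 log₁₀[1.92e-06 + 5.32e-05] = 7.666, so f = 0.01702.
Total minor-loss coefficient ΣK = 2·0.35 + 1·0.45 + 2·0.46 = 2.07.
ΔP = [f·L/D + ΣK]·(ρV²/2) = [0.01702·40.4/0.0686 + 2.07]·(611·0.6997²/2) = [10.02 + 2.07]·149.6 = 1808 Pa.
ΔP = 1808 Pa = 0.0181 bar.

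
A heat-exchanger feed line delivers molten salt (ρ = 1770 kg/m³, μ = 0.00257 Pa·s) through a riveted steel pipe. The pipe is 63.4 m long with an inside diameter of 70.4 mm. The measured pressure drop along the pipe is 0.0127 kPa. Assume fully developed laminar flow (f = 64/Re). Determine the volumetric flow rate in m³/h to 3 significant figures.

Q ≈ 0.169 m³/h

For laminar flow, f = 64/Re with Re = ρVD/μ, so Darcy-Weisbach reduces to ΔP = 32μLV/D². Solving for V: V = ΔP·D²/(32μL) = 12.7·(0.0704)²/(32·0.00257·63.4) = 0.01207 m/s.
Check: Re = ρVD/μ = 1770·0.01207·0.0704/0.00257 = 585.3 < 2300, so the laminar assumption holds.
Q = V·A = 0.01207·(π/4·0.0704²) = 4.699e-05 m³/s = 0.169 m³/h.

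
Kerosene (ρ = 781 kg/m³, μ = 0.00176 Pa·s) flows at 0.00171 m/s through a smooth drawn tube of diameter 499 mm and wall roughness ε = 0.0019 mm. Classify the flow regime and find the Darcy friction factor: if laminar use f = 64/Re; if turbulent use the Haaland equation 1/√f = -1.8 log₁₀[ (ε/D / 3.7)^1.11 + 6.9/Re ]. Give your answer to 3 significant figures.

f ≈ 0.169

Re = ρVD/μ = 781·0.00171·0.499/0.00176 = 378.6.
Re < 2300 → laminar, so f = 64/Re = 0.169 (roughness is irrelevant in laminar flow).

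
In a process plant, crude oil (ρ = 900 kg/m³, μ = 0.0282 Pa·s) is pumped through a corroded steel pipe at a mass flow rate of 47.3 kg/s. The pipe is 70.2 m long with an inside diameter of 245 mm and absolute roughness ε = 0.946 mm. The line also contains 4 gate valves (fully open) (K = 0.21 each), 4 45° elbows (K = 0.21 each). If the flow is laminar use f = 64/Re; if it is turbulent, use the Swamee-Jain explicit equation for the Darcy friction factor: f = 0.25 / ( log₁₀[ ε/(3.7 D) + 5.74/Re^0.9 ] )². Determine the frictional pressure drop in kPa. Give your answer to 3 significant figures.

ΔP ≈ 6.99 kPa

A = πD²/4 = π(0.245)²/4 = 0.04714 m²; mean velocity V = ṁ/(ρA) = 47.3/(900 · 0.04714) = 1.115 m/s.
Reynolds number Re = ρVD/μ = 900 · 1.115 · 0.245 / 0.0282 = 8717.
Re > 4000 → turbulent. Relative roughness ε/D = 0.000946/0.245 = 0.00386. Swamee-Jain: f = 0.25/(log₁₀[0.00386/3.7 + 5.74/8717^0.9])² = 0.25/(log₁₀[0.00104 + 0.00163])² = 0.25/(-2.573)² = 0.03777.
Total minor-loss coefficient ΣK = 4·0.21 + 4·0.21 = 1.68.
ΔP = [f·L/D + ΣK]·(ρV²/2) = [0.03777·70.2/0.245 + 1.68]·(900·1.115²/2) = [10.82 + 1.68]·559.2 = 6992 Pa.
ΔP = 6992 Pa = 6.99 kPa.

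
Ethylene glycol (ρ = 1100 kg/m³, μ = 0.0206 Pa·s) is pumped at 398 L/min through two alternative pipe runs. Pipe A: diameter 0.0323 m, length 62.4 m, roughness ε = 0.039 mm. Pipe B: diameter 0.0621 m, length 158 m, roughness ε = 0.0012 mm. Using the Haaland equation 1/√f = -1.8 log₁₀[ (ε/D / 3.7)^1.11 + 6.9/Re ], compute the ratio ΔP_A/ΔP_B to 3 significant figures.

ΔP_A/ΔP_B ≈ 9.24

Pipe A: V = Q/A = 0.006633/0.0008194 = 8.095 m/s; Re = 1.396e+04; ε/D = 0.00121; Haaland → f = 0.03012; ΔP_A = f(L/D)(ρV²/2) = 2.097e+06 Pa.
Pipe B: V = Q/A = 0.006633/0.003029 = 2.19 m/s; Re = 7262; ε/D = 1.93e-05; Haaland → f = 0.0338; ΔP_B = f(L/D)(ρV²/2) = 2.269e+05 Pa.
ΔP_A/ΔP_B = 2.097e+06/2.269e+05 = 9.24.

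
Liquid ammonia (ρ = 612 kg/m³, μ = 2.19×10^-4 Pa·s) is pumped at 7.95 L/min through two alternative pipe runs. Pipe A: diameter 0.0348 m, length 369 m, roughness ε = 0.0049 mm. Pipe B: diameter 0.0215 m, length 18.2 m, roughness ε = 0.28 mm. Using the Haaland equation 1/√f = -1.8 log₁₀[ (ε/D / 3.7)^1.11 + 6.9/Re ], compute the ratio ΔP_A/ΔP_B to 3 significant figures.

Pipe A: V = Q/A = 0.0001325/0.0009511 = 0.1393 m/s; Re = 1.355e+04; ε/D = 0.000141; Haaland → f = 0.02864; ΔP_A = f(L/D)(ρV²/2) = 1804 Pa.
Pipe B: V = Q/A = 0.0001325/0.0003631 = 0.365 m/s; Re = 2.193e+04; ε/D = 0.013; Haaland → f = 0.04374; ΔP_B = f(L/D)(ρV²/2) = 1509 Pa.
ΔP_A/ΔP_B = 1804/1509 = 1.20.

ΔP_A/ΔP_B ≈ 1.20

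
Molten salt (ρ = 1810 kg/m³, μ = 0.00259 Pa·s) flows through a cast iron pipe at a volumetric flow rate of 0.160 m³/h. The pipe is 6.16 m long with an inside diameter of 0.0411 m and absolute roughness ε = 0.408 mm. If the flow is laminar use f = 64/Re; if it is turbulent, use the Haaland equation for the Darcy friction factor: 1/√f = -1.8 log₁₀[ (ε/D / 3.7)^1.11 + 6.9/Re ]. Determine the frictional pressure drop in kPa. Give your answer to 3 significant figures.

ΔP ≈ 0.0101 kPa

Q = 0.160 m³/h = 0.160/3600 = 4.444e-05 m³/s.
Cross-sectional area A = πD²/4 = π(0.0411)²/4 = 0.001327 m²; mean velocity V = Q/A = 4.444e-05/0.001327 = 0.0335 m/s.
Reynolds number Re = ρVD/μ = 1810 · 0.0335 · 0.0411 / 0.00259 = 962.2.
Re < 2300 → laminar flow, so f = 64/Re = 64/962.2 = 0.06651 (the turbulent correlation is not needed).
Darcy-Weisbach: ΔP = f(L/D)(ρV²/2) = 0.06651·(6.16/0.0411)·(1810·0.0335²/2) = 0.06651·149.9·1.016 = 10.12 Pa.
ΔP = 10.12 Pa = 0.0101 kPa.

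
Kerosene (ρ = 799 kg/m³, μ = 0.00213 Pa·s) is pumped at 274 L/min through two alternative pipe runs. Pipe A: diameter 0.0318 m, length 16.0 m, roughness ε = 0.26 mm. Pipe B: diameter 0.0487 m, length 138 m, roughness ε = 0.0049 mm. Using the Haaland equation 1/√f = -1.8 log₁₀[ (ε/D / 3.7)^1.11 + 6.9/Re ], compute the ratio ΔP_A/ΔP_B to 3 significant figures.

ΔP_A/ΔP_B ≈ 1.65

Pipe A: V = Q/A = 0.004567/0.0007942 = 5.75 m/s; Re = 6.859e+04; ε/D = 0.00818; Haaland → f = 0.03643; ΔP_A = f(L/D)(ρV²/2) = 2.421e+05 Pa.
Pipe B: V = Q/A = 0.004567/0.001863 = 2.452 m/s; Re = 4.479e+04; ε/D = 0.000101; Haaland → f = 0.0215; ΔP_B = f(L/D)(ρV²/2) = 1.463e+05 Pa.
ΔP_A/ΔP_B = 2.421e+05/1.463e+05 = 1.65.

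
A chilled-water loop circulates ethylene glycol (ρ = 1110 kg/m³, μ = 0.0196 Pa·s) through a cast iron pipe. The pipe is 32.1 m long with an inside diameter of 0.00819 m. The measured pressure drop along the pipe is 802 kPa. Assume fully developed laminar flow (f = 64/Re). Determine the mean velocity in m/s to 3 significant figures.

V ≈ 2.67 m/s

For laminar flow, f = 64/Re with Re = ρVD/μ, so Darcy-Weisbach reduces to ΔP = 32μLV/D². Solving for V: V = ΔP·D²/(32μL) = 8.02e+05·(0.00819)²/(32·0.0196·32.1) = 2.672 m/s.
Check: Re = ρVD/μ = 1110·2.672·0.00819/0.0196 = 1239 < 2300, so the laminar assumption holds.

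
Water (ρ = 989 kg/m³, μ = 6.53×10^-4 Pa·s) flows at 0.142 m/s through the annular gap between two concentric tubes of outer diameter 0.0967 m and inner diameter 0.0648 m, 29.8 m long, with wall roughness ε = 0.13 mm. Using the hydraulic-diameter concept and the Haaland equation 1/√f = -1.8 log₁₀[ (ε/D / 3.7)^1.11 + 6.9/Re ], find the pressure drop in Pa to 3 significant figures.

ΔP ≈ 362 Pa

Hydraulic diameter D_h = 4A/P = D_o - D_i = 0.0967 - 0.0648 = 0.0319 m.
Re = ρVD_h/μ = 989·0.142·0.0319/0.000653 = 6861.
ε/D_h = 0.00013/0.0319 = 0.00408; Haaland gives 1/√f = -1.8 log₁₀[0.000521+0.00101] = 5.069, so f = 0.03891.
ΔP = f(L/D_h)(ρV²/2) = 0.03891·29.8/0.0319·9.971 = 362.5 Pa.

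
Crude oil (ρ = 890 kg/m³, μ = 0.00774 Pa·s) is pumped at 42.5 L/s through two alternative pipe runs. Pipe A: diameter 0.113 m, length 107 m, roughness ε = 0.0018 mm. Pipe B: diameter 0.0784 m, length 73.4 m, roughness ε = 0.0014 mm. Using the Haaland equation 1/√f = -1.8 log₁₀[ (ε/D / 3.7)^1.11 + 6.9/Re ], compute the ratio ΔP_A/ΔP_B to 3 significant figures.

ΔP_A/ΔP_B ≈ 0.254

Pipe A: V = Q/A = 0.0425/0.01003 = 4.238 m/s; Re = 5.506e+04; ε/D = 1.59e-05; Haaland → f = 0.02031; ΔP_A = f(L/D)(ρV²/2) = 1.537e+05 Pa.
Pipe B: V = Q/A = 0.0425/0.004827 = 8.804 m/s; Re = 7.937e+04; ε/D = 1.79e-05; Haaland → f = 0.01877; ΔP_B = f(L/D)(ρV²/2) = 6.062e+05 Pa.
ΔP_A/ΔP_B = 1.537e+05/6.062e+05 = 0.254.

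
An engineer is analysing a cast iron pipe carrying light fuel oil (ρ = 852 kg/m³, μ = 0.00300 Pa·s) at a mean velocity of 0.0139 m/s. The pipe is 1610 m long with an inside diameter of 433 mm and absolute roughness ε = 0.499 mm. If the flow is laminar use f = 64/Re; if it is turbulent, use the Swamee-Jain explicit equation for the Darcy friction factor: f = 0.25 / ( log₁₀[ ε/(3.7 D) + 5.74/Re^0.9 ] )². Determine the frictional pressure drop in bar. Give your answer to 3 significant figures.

Reynolds number Re = ρVD/μ = 852 · 0.0139 · 0.433 / 0.003 = 1709.
Re < 2300 → laminar flow, so f = 64/Re = 64/1709 = 0.03744 (the turbulent correlation is not needed).
Darcy-Weisbach: ΔP = f(L/D)(ρV²/2) = 0.03744·(1610/0.433)·(852·0.0139²/2) = 0.03744·3718·0.08231 = 11.46 Pa.
ΔP = 11.46 Pa = 1.15×10^-4 bar.

ΔP ≈ 1.15×10^-4 bar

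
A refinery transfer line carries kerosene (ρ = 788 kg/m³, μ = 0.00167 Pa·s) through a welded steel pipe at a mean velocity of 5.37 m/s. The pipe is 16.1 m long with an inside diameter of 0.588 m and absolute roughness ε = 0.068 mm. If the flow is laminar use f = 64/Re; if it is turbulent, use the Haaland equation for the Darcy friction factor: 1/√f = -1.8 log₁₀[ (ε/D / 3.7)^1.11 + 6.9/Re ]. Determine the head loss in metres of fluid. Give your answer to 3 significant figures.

h_f ≈ 0.531 m

Reynolds number Re = ρVD/μ = 788 · 5.37 · 0.588 / 0.00167 = 1.49e+06.
Re > 4000 → turbulent. Relative roughness ε/D = 6.8e-05/0.588 = 0.000116. Haaland: 1/√f = -1.8 log₁₀[(0.000116/3.7)^1.11 + 6.9/1.49e+06] = -1.8 log₁₀[9.99e-06 + 4.63e-06] = 8.703, so f = 0.0132.
Darcy-Weisbach: ΔP = f(L/D)(ρV²/2) = 0.0132·(16.1/0.588)·(788·5.37²/2) = 0.0132·27.38·1.136e+04 = 4107 Pa.
Head loss h_f = ΔP/(ρg) = 4107/(788·9.81) = 0.531 m.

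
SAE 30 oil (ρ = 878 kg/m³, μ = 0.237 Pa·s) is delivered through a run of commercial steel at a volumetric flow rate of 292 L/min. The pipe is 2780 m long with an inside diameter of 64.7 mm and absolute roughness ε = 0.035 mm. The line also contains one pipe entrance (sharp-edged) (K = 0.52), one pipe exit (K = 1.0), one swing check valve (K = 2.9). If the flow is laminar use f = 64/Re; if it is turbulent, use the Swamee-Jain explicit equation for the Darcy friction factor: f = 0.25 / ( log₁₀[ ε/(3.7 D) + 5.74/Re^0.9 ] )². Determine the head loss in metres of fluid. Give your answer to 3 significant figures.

Q = 292 L/min = 292/60000 = 0.004867 m³/s.
Cross-sectional area A = πD²/4 = π(0.0647)²/4 = 0.003288 m²; mean velocity V = Q/A = 0.004867/0.003288 = 1.48 m/s.
Reynolds number Re = ρVD/μ = 878 · 1.48 · 0.0647 / 0.237 = 354.8.
Re < 2300 → laminar flow, so f = 64/Re = 64/354.8 = 0.1804 (the turbulent correlation is not needed).
Total minor-loss coefficient ΣK = 1·0.52 + 1·1 + 1·2.9 = 4.42.
ΔP = [f·L/D + ΣK]·(ρV²/2) = [0.1804·2780/0.0647 + 4.42]·(878·1.48²/2) = [7751 + 4.42]·961.9 = 7.46e+06 Pa.
Head loss h_f = ΔP/(ρg) = 7.46e+06/(878·9.81) = 866 m.

h_f ≈ 866 m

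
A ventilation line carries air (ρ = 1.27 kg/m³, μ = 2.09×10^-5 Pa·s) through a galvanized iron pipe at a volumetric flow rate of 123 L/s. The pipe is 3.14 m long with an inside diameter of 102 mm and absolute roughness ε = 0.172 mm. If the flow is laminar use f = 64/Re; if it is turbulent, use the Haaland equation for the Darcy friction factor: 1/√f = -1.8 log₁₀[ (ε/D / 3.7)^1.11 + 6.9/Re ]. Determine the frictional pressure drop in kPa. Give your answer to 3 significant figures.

ΔP ≈ 0.107 kPa

Q = 123 L/s = 123/1000 = 0.123 m³/s.
Cross-sectional area A = πD²/4 = π(0.102)²/4 = 0.008171 m²; mean velocity V = Q/A = 0.123/0.008171 = 15.05 m/s.
Reynolds number Re = ρVD/μ = 1.27 · 15.05 · 0.102 / 2.09e-05 = 9.33e+04.
Re > 4000 → turbulent. Relative roughness ε/D = 0.000172/0.102 = 0.00169. Haaland: 1/√f = -1.8 log₁₀[(0.00169/3.7)^1.11 + 6.9/9.33e+04] = -1.8 log₁₀[0.000196 + 7.4e-05] = 6.425, so f = 0.02422.
Darcy-Weisbach: ΔP = f(L/D)(ρV²/2) = 0.02422·(3.14/0.102)·(1.27·15.05²/2) = 0.02422·30.78·143.9 = 107.3 Pa.
ΔP = 107.3 Pa = 0.107 kPa.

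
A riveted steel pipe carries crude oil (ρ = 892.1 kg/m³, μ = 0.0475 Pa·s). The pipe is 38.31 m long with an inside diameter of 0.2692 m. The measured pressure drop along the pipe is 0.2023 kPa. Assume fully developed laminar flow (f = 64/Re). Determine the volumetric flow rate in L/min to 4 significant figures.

For laminar flow, f = 64/Re with Re = ρVD/μ, so Darcy-Weisbach reduces to ΔP = 32μLV/D². Solving for V: V = ΔP·D²/(32μL) = 202.3·(0.2692)²/(32·0.0475·38.31) = 0.2518 m/s.
Check: Re = ρVD/μ = 892.1·0.2518·0.2692/0.0475 = 1273 < 2300, so the laminar assumption holds.
Q = V·A = 0.2518·(π/4·0.2692²) = 0.01433 m³/s = 859.8 L/min.

Q ≈ 859.8 L/min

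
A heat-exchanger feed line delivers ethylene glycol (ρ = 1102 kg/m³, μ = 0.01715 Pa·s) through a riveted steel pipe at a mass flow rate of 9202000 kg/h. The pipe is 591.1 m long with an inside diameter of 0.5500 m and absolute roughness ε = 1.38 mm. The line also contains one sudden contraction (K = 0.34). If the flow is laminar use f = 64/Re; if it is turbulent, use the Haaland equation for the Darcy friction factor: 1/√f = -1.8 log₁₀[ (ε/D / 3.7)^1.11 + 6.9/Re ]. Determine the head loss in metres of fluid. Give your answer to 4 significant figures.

h_f ≈ 134.0 m

ṁ = 9202000 kg/h = 9202000/3600 = 2556 kg/s.
A = πD²/4 = π(0.55)²/4 = 0.2376 m²; mean velocity V = ṁ/(ρA) = 2556/(1102 · 0.2376) = 9.763 m/s.
Reynolds number Re = ρVD/μ = 1102 · 9.763 · 0.55 / 0.0171 = 3.45e+05.
Re > 4000 → turbulent. Relative roughness ε/D = 0.00138/0.55 = 0.00251. Haaland: 1/√f = -1.8 log₁₀[(0.00251/3.7)^1.11 + 6.9/3.45e+05] = -1.8 log₁₀[0.000304 + 2e-05] = 6.281, so f = 0.02535.
Total minor-loss coefficient ΣK = 1·0.34 = 0.34.
ΔP = [f·L/D + ΣK]·(ρV²/2) = [0.02535·591.1/0.55 + 0.34]·(1102·9.763²/2) = [27.24 + 0.34]·5.252e+04 = 1.448e+06 Pa.
Head loss h_f = ΔP/(ρg) = 1.448e+06/(1102·9.81) = 134.0 m.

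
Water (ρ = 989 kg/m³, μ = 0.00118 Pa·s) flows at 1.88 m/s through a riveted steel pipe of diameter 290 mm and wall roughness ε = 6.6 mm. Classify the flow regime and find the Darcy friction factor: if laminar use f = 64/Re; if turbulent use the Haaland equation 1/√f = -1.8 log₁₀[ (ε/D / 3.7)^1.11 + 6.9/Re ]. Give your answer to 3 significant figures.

Re = ρVD/μ = 989·1.88·0.29/0.00118 = 4.57e+05.
Re > 4000 → turbulent. ε/D = 0.0066/0.29 = 0.0228; Haaland: 1/√f = -1.8 log₁₀[0.00351 + 1.51e-05] = 4.414, so f = 0.05132.

f ≈ 0.0513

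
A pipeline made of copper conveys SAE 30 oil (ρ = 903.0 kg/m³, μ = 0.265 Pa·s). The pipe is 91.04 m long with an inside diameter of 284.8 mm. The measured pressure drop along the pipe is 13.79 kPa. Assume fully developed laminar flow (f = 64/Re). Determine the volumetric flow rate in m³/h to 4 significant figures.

For laminar flow, f = 64/Re with Re = ρVD/μ, so Darcy-Weisbach reduces to ΔP = 32μLV/D². Solving for V: V = ΔP·D²/(32μL) = 1.379e+04·(0.2848)²/(32·0.265·91.04) = 1.449 m/s.
Check: Re = ρVD/μ = 903·1.449·0.2848/0.265 = 1406 < 2300, so the laminar assumption holds.
Q = V·A = 1.449·(π/4·0.2848²) = 0.0923 m³/s = 332.3 m³/h.

Q ≈ 332.3 m³/h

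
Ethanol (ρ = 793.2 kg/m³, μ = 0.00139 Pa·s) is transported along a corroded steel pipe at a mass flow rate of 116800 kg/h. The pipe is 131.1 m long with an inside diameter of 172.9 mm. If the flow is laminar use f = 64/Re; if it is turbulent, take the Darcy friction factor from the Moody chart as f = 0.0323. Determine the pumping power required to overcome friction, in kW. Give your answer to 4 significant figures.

ṁ = 116800 kg/h = 116800/3600 = 32.44 kg/s.
A = πD²/4 = π(0.1729)²/4 = 0.02348 m²; mean velocity V = ṁ/(ρA) = 32.44/(793.2 · 0.02348) = 1.742 m/s.
Reynolds number Re = ρVD/μ = 793.2 · 1.742 · 0.1729 / 0.00139 = 1.719e+05.
Re > 4000 → turbulent; use the Moody-chart value f = 0.0323.
Darcy-Weisbach: ΔP = f(L/D)(ρV²/2) = 0.0323·(131.1/0.1729)·(793.2·1.742²/2) = 0.0323·758.2·1204 = 2.948e+04 Pa.
Q = ṁ/ρ = 32.44/793.2 = 0.0409 m³/s.
Pumping power P = QΔP = 0.0409·2.948e+04 = 1205.8 W = 1.206 kW.

P ≈ 1.206 kW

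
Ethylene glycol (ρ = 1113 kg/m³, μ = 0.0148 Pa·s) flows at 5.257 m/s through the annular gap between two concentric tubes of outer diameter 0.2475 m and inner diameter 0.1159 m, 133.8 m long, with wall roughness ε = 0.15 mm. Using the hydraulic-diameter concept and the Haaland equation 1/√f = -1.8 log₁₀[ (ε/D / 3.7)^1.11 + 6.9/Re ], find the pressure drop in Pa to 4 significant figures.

ΔP ≈ 375200 Pa

Hydraulic diameter D_h = 4A/P = D_o - D_i = 0.2475 - 0.1159 = 0.1316 m.
Re = ρVD_h/μ = 1113·5.257·0.1316/0.0148 = 5.203e+04.
ε/D_h = 0.00015/0.1316 = 0.00114; Haaland gives 1/√f = -1.8 log₁₀[0.000127+0.000133] = 6.455, so f = 0.024.
ΔP = f(L/D_h)(ρV²/2) = 0.024·133.8/0.1316·1.538e+04 = 3.752e+05 Pa.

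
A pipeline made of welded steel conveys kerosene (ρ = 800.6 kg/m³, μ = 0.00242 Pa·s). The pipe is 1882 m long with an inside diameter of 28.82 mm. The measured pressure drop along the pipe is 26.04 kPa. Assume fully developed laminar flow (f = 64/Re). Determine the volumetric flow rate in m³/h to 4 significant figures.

Q ≈ 0.3485 m³/h

For laminar flow, f = 64/Re with Re = ρVD/μ, so Darcy-Weisbach reduces to ΔP = 32μLV/D². Solving for V: V = ΔP·D²/(32μL) = 2.604e+04·(0.02882)²/(32·0.00242·1882) = 0.1484 m/s.
Check: Re = ρVD/μ = 800.6·0.1484·0.02882/0.00242 = 1415 < 2300, so the laminar assumption holds.
Q = V·A = 0.1484·(π/4·0.02882²) = 9.681e-05 m³/s = 0.3485 m³/h.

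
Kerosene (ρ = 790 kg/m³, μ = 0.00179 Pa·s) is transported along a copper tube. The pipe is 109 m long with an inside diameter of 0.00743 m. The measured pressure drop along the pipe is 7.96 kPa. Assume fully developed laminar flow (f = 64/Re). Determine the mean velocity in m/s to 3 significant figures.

V ≈ 0.0704 m/s

For laminar flow, f = 64/Re with Re = ρVD/μ, so Darcy-Weisbach reduces to ΔP = 32μLV/D². Solving for V: V = ΔP·D²/(32μL) = 7960·(0.00743)²/(32·0.00179·109) = 0.07038 m/s.
Check: Re = ρVD/μ = 790·0.07038·0.00743/0.00179 = 230.8 < 2300, so the laminar assumption holds.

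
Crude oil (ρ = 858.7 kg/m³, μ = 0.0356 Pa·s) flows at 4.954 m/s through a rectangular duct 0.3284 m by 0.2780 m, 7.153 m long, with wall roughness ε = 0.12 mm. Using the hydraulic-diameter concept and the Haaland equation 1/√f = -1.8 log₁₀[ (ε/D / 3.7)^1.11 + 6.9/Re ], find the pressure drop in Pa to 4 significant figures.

ΔP ≈ 5844 Pa

Hydraulic diameter D_h = 4A/P = 4·(0.3284·0.278)/(2·(0.3284+0.278)) = 0.3652/1.213 = 0.3011 m.
Re = ρVD_h/μ = 858.7·4.954·0.3011/0.0356 = 3.598e+04.
ε/D_h = 0.00012/0.3011 = 0.000399; Haaland gives 1/√f = -1.8 log₁₀[3.94e-05+0.000192] = 6.545, so f = 0.02335.
ΔP = f(L/D_h)(ρV²/2) = 0.02335·7.153/0.3011·1.054e+04 = 5844 Pa.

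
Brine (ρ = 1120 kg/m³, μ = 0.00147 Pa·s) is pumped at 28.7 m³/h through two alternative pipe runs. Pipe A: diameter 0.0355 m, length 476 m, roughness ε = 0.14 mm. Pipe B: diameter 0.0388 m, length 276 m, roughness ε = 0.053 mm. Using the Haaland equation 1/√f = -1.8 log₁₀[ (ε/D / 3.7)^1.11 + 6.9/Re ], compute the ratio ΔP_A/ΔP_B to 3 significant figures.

Pipe A: V = Q/A = 0.007972/0.0009898 = 8.054 m/s; Re = 2.179e+05; ε/D = 0.00394; Haaland → f = 0.02882; ΔP_A = f(L/D)(ρV²/2) = 1.404e+07 Pa.
Pipe B: V = Q/A = 0.007972/0.001182 = 6.743 m/s; Re = 1.993e+05; ε/D = 0.00137; Haaland → f = 0.02227; ΔP_B = f(L/D)(ρV²/2) = 4.033e+06 Pa.
ΔP_A/ΔP_B = 1.404e+07/4.033e+06 = 3.48.

ΔP_A/ΔP_B ≈ 3.48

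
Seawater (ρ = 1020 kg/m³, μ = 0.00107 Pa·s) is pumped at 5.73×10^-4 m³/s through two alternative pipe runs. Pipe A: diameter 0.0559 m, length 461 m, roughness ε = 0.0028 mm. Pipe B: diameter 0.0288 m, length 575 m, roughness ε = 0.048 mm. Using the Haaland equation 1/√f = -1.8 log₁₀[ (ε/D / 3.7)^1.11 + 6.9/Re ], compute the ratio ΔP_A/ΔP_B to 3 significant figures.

ΔP_A/ΔP_B ≈ 0.0303

Pipe A: V = Q/A = 0.000573/0.002454 = 0.2335 m/s; Re = 1.244e+04; ε/D = 5.01e-05; Haaland → f = 0.02917; ΔP_A = f(L/D)(ρV²/2) = 6687 Pa.
Pipe B: V = Q/A = 0.000573/0.0006514 = 0.8796 m/s; Re = 2.415e+04; ε/D = 0.00167; Haaland → f = 0.028; ΔP_B = f(L/D)(ρV²/2) = 2.206e+05 Pa.
ΔP_A/ΔP_B = 6687/2.206e+05 = 0.0303.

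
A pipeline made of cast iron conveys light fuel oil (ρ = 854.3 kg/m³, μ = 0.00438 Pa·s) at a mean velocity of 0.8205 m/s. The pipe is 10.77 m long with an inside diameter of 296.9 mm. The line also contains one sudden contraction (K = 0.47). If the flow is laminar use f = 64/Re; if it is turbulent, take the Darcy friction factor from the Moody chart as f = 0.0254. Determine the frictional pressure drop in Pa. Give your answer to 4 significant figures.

Reynolds number Re = ρVD/μ = 854.3 · 0.8205 · 0.2969 / 0.00438 = 4.751e+04.
Re > 4000 → turbulent; use the Moody-chart value f = 0.0254.
Total minor-loss coefficient ΣK = 1·0.47 = 0.47.
ΔP = [f·L/D + ΣK]·(ρV²/2) = [0.0254·10.77/0.2969 + 0.47]·(854.3·0.8205²/2) = [0.9214 + 0.47]·287.6 = 400.1 Pa.

ΔP ≈ 400.1 Pa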